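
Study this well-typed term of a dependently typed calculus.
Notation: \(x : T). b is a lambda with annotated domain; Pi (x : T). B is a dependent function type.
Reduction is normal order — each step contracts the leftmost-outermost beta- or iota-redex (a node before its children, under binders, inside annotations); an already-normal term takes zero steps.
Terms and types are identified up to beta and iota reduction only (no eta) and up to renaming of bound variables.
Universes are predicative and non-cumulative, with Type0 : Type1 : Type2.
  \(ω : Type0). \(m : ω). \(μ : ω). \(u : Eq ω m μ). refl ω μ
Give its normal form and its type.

normal form:
  \(ω : Type0). \(m : ω). \(μ : ω). \(u : Eq ω m μ). refl ω μ
inferred type:
  Pi (ω : Type0). Pi (m : ω). Pi (μ : ω). Pi (u : Eq ω m μ). Eq ω μ μ
observation: no redex remains anywhere in the term; it is its own normal form.


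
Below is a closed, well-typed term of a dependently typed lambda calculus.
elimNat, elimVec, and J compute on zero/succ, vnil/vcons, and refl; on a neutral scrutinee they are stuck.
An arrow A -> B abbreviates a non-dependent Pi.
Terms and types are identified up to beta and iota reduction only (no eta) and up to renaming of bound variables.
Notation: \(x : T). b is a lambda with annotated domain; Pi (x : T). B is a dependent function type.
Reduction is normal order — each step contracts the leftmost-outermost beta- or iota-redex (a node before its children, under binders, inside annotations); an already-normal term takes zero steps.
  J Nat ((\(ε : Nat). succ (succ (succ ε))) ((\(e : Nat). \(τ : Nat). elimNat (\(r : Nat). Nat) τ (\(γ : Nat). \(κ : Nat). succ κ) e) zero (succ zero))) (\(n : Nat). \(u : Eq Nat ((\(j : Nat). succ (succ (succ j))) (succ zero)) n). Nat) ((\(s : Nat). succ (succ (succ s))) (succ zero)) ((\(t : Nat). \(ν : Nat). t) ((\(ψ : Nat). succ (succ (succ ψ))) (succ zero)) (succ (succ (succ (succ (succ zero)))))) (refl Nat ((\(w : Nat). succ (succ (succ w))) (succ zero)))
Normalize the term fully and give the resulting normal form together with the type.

normal form:
  succ (succ (succ (succ zero)))
type:
  Nat


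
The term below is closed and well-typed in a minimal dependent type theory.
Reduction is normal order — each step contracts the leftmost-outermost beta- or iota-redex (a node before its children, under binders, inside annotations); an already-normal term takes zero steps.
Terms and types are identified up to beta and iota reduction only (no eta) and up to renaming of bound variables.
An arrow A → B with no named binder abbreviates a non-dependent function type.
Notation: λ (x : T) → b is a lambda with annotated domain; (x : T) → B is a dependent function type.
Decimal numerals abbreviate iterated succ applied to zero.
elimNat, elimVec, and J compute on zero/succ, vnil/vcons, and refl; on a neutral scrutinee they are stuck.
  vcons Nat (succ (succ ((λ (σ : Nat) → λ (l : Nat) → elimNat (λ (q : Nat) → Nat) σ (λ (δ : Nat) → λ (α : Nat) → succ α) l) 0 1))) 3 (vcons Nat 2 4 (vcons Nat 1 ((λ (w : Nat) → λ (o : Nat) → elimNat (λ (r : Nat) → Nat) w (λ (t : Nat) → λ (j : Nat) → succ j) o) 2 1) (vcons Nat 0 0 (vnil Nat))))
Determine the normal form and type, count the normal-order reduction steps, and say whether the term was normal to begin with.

reduced normal form:
  vcons Nat 3 3 (vcons Nat 2 4 (vcons Nat 1 3 (vcons Nat 0 0 (vnil Nat))))
type:
  Vec Nat 4
steps to reach normal form (normal order): 12
term was already normal: no
first contracted redex: a beta-redex


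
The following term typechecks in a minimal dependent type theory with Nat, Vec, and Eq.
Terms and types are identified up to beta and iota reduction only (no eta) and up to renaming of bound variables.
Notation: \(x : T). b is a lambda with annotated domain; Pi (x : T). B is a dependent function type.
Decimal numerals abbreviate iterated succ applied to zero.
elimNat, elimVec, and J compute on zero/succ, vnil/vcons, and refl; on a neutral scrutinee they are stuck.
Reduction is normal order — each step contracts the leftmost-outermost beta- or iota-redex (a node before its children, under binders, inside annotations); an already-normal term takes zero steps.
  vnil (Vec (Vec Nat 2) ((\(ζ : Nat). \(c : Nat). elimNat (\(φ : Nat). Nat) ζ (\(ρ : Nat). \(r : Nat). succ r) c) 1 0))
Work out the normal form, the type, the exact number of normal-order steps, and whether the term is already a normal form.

normal form:
  vnil (Vec (Vec Nat 2) 1)
type:
  Vec (Vec (Vec Nat 2) 1) 0
steps to reach normal form (normal order): 3
term was already normal: no
first contracted redex: a beta-redex


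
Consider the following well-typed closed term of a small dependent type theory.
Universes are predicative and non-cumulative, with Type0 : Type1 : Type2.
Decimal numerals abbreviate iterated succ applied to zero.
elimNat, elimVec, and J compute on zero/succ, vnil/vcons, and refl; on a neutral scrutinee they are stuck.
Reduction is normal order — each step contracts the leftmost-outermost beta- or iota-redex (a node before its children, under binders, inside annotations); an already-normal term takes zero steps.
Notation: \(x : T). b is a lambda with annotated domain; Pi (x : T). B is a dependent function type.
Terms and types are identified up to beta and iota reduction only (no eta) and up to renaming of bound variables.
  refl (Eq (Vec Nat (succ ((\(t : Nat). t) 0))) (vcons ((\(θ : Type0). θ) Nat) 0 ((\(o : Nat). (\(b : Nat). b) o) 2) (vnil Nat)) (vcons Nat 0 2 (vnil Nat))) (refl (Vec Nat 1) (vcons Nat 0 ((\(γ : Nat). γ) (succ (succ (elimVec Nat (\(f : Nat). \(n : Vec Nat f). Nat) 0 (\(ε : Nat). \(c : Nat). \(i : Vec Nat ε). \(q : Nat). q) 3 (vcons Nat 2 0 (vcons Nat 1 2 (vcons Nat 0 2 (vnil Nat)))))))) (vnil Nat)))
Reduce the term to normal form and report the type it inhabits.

normal form:
  refl (Eq (Vec Nat 1) (vcons Nat 0 2 (vnil Nat)) (vcons Nat 0 2 (vnil Nat))) (refl (Vec Nat 1) (vcons Nat 0 2 (vnil Nat)))
the term's type:
  Eq (Eq (Vec Nat 1) (vcons Nat 0 2 (vnil Nat)) (vcons Nat 0 2 (vnil Nat))) (refl (Vec Nat 1) (vcons Nat 0 2 (vnil Nat))) (refl (Vec Nat 1) (vcons Nat 0 2 (vnil Nat)))
observation: 21 normal-order steps normalize the term, beginning with a beta-redex.


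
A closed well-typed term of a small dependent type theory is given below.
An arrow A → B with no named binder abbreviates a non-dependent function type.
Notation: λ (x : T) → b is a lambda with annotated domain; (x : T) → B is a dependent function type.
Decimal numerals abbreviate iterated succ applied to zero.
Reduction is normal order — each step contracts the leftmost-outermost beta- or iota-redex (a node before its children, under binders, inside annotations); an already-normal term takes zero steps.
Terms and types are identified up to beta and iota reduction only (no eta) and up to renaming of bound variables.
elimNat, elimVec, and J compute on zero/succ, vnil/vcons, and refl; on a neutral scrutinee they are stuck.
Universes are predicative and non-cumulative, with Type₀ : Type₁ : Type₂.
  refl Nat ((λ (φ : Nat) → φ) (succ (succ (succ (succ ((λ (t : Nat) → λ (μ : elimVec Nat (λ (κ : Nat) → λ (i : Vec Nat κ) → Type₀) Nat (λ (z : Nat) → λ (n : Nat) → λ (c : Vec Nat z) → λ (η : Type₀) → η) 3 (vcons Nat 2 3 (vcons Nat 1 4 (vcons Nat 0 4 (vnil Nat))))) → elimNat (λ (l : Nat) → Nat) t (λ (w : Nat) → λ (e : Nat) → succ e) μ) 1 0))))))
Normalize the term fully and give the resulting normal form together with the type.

normal form:
  refl Nat 5
inferred type:
  Eq Nat 5 5


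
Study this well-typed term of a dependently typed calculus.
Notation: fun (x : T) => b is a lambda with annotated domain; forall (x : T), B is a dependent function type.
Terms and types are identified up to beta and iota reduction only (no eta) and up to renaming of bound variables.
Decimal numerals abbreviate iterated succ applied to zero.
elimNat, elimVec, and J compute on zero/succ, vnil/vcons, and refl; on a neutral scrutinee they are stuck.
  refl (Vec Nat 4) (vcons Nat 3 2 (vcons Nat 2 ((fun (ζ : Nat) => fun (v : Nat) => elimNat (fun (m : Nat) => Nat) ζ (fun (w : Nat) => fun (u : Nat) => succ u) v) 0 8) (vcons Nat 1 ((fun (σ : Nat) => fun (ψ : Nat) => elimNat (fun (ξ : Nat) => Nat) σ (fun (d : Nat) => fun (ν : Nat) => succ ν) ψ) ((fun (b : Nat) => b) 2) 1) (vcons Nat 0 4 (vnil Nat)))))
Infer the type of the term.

type:
  Eq (Vec Nat 4) (vcons Nat 3 2 (vcons Nat 2 8 (vcons Nat 1 3 (vcons Nat 0 4 (vnil Nat))))) (vcons Nat 3 2 (vcons Nat 2 8 (vcons Nat 1 3 (vcons Nat 0 4 (vnil Nat)))))


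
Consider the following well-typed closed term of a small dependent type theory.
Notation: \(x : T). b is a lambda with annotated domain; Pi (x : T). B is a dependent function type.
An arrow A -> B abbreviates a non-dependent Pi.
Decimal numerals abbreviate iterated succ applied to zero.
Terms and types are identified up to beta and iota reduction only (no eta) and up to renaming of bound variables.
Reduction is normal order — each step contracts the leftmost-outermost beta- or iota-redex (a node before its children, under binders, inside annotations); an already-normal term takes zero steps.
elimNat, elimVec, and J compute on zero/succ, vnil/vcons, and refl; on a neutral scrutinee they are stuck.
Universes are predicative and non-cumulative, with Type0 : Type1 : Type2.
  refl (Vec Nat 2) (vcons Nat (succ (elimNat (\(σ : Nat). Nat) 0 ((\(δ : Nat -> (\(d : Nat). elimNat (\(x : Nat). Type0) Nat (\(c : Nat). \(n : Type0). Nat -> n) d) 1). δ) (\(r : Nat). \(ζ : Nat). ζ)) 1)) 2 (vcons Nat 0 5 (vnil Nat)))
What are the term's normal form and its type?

resulting normal form:
  refl (Vec Nat 2) (vcons Nat 1 2 (vcons Nat 0 5 (vnil Nat)))
type:
  Eq (Vec Nat 2) (vcons Nat 1 2 (vcons Nat 0 5 (vnil Nat))) (vcons Nat 1 2 (vcons Nat 0 5 (vnil Nat)))


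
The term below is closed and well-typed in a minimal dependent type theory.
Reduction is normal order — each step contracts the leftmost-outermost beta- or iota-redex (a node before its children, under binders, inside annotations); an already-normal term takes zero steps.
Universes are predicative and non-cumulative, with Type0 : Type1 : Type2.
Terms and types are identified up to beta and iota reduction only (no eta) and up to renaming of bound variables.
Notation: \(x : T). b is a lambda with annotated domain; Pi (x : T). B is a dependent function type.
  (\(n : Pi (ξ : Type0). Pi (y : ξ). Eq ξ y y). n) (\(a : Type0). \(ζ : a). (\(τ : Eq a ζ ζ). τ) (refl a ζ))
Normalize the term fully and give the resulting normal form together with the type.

reduced normal form:
  \(n : Type0). \(ξ : n). refl n ξ
inferred type:
  Pi (n : Type0). Pi (ξ : n). Eq n ξ ξ


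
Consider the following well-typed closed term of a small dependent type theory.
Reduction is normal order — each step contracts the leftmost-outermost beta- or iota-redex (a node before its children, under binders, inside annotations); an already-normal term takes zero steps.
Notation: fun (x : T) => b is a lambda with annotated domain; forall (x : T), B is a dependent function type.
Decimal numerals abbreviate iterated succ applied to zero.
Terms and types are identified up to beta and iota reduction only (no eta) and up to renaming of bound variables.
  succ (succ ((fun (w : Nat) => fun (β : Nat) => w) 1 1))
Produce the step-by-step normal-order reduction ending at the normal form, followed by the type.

normal-order reduction:
  succ (succ ((fun (w : Nat) => fun (β : Nat) => w) 1 1))
  ~> succ (succ ((fun (w : Nat) => 1) 1))
  ~> 3
type:
  Nat


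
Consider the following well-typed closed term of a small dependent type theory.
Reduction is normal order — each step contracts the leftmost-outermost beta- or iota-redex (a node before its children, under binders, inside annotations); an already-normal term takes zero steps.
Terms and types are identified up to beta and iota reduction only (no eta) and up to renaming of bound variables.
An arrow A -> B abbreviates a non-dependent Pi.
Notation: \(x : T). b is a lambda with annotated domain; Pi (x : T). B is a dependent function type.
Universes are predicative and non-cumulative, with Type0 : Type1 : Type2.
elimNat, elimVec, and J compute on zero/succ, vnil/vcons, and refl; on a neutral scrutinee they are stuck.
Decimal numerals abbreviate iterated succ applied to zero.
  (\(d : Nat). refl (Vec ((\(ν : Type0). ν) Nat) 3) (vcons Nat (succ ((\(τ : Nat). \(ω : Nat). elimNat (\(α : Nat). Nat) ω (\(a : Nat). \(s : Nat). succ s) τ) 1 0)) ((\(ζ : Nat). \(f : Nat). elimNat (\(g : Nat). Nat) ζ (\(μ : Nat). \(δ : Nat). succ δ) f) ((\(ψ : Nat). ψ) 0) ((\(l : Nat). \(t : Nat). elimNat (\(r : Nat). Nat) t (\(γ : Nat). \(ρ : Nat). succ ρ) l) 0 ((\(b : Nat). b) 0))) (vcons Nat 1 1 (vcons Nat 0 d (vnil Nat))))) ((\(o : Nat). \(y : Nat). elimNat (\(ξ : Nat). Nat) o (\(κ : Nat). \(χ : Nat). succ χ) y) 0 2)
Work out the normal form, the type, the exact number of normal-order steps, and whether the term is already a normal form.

resulting normal form:
  refl (Vec Nat 3) (vcons Nat 2 0 (vcons Nat 1 1 (vcons Nat 0 2 (vnil Nat))))
type:
  Eq (Vec Nat 3) (vcons Nat 2 0 (vcons Nat 1 1 (vcons Nat 0 2 (vnil Nat)))) (vcons Nat 2 0 (vcons Nat 1 1 (vcons Nat 0 2 (vnil Nat))))
normal-order step count: 25
term was already normal: no
first contracted redex: a beta-redex


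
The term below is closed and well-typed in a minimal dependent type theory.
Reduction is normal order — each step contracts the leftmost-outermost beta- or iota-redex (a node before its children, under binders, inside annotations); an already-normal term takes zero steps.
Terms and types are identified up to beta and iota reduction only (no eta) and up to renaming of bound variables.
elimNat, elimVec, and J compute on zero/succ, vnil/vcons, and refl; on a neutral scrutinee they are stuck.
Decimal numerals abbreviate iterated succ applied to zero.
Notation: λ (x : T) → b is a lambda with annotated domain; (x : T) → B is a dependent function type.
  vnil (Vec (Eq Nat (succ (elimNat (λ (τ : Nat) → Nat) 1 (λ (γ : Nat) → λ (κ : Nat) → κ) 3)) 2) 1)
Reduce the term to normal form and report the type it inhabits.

reduced normal form:
  vnil (Vec (Eq Nat 2 2) 1)
the term's type:
  Vec (Vec (Eq Nat 2 2) 1) 0


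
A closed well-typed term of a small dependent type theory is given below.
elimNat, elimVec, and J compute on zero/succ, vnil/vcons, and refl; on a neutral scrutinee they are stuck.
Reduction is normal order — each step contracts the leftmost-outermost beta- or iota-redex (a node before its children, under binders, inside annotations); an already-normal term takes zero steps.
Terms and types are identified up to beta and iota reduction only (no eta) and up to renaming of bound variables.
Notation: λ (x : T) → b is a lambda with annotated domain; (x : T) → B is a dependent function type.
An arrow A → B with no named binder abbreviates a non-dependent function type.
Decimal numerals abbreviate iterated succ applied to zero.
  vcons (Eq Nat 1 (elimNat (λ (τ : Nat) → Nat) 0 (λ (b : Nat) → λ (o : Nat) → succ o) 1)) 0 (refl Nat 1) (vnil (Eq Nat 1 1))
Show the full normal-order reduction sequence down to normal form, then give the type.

normal-order reduction sequence:
  vcons (Eq Nat 1 (elimNat (λ (τ : Nat) → Nat) 0 (λ (b : Nat) → λ (o : Nat) → succ o) 1)) 0 (refl Nat 1) (vnil (Eq Nat 1 1))
  ~> vcons (Eq Nat 1 ((λ (τ : Nat) → λ (b : Nat) → succ b) 0 (elimNat (λ (o : Nat) → Nat) 0 (λ (α : Nat) → λ (γ : Nat) → succ γ) 0))) 0 (refl Nat 1) (vnil (Eq Nat 1 1))
  ~> vcons (Eq Nat 1 ((λ (τ : Nat) → succ τ) (elimNat (λ (b : Nat) → Nat) 0 (λ (o : Nat) → λ (α : Nat) → succ α) 0))) 0 (refl Nat 1) (vnil (Eq Nat 1 1))
  ~> vcons (Eq Nat 1 (succ (elimNat (λ (τ : Nat) → Nat) 0 (λ (b : Nat) → λ (o : Nat) → succ o) 0))) 0 (refl Nat 1) (vnil (Eq Nat 1 1))
  ~> vcons (Eq Nat 1 1) 0 (refl Nat 1) (vnil (Eq Nat 1 1))
inferred type:
  Vec (Eq Nat 1 1) 1


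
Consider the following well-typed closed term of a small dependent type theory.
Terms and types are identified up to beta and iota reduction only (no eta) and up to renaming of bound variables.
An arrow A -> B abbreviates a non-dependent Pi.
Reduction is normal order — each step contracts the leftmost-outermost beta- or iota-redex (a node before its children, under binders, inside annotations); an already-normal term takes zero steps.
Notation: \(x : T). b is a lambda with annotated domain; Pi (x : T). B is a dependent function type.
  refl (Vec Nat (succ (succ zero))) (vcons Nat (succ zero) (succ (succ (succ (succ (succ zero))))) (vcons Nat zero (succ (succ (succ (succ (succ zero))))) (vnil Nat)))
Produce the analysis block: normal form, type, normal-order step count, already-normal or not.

reduced normal form:
  refl (Vec Nat (succ (succ zero))) (vcons Nat (succ zero) (succ (succ (succ (succ (succ zero))))) (vcons Nat zero (succ (succ (succ (succ (succ zero))))) (vnil Nat)))
the term's type:
  Eq (Vec Nat (succ (succ zero))) (vcons Nat (succ zero) (succ (succ (succ (succ (succ zero))))) (vcons Nat zero (succ (succ (succ (succ (succ zero))))) (vnil Nat))) (vcons Nat (succ zero) (succ (succ (succ (succ (succ zero))))) (vcons Nat zero (succ (succ (succ (succ (succ zero))))) (vnil Nat)))
reduction steps (normal order): 0
already normal: yes


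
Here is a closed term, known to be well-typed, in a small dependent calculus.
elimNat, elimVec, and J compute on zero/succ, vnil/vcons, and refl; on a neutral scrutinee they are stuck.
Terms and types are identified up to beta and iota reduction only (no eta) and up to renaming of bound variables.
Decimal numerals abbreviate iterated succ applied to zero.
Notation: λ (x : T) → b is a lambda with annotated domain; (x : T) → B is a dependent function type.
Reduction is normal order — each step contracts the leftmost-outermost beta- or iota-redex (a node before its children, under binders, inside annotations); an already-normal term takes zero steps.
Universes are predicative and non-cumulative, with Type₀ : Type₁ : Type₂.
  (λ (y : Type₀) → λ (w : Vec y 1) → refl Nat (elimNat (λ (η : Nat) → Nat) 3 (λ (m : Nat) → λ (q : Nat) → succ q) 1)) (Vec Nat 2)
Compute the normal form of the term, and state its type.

reduced normal form:
  λ (y : Vec (Vec Nat 2) 1) → refl Nat 4
inferred type:
  (y : Vec (Vec Nat 2) 1) → Eq Nat 4 4
observation: the term reaches its normal form after 5 normal-order steps.


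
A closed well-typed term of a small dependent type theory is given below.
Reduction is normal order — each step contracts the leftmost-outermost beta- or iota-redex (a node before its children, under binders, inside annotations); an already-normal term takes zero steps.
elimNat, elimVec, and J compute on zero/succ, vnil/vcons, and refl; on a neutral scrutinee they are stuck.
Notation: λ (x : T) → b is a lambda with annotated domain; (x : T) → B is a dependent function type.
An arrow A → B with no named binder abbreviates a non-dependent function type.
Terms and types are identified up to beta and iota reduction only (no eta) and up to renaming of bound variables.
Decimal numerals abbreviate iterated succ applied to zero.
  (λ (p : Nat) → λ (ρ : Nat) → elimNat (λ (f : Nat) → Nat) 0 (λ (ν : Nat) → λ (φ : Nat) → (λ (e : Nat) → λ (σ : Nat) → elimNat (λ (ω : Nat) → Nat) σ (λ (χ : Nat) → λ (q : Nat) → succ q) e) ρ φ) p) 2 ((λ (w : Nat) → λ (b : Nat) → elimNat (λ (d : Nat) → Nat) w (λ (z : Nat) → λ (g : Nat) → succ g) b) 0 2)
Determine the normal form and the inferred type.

reduced normal form:
  4
the term's type:
  Nat


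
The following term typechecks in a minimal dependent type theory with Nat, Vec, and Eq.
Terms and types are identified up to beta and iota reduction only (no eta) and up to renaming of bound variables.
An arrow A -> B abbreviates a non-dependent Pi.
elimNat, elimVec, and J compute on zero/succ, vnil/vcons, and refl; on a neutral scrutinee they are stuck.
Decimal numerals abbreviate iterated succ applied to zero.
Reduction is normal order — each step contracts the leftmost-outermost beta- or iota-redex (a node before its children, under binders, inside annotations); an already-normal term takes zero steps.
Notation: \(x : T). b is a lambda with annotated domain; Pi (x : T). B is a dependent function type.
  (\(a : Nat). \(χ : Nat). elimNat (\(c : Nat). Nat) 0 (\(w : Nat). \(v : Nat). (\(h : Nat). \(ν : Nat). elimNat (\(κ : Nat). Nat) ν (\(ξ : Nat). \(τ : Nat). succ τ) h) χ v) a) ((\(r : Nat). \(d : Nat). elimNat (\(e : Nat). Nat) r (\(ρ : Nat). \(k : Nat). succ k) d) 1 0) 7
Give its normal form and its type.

resulting normal form:
  7
type:
  Nat
observation: reduction starts at a beta-redex, and 33 normal-order steps reach the normal form.


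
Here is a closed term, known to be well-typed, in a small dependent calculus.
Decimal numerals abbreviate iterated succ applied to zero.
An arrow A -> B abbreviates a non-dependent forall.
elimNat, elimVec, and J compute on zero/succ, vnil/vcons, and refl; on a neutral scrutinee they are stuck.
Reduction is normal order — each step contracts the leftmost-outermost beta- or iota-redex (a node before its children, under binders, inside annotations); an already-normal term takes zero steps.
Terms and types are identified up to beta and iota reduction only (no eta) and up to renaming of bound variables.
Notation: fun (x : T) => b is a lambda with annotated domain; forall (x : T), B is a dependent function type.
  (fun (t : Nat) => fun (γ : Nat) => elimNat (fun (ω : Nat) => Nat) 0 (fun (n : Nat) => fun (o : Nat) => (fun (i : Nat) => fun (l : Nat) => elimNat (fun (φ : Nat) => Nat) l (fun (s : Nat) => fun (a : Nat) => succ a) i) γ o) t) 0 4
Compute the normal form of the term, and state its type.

resulting normal form:
  0
type:
  Nat
observation: contracting a beta-redex first, the term normalizes in 3 steps.


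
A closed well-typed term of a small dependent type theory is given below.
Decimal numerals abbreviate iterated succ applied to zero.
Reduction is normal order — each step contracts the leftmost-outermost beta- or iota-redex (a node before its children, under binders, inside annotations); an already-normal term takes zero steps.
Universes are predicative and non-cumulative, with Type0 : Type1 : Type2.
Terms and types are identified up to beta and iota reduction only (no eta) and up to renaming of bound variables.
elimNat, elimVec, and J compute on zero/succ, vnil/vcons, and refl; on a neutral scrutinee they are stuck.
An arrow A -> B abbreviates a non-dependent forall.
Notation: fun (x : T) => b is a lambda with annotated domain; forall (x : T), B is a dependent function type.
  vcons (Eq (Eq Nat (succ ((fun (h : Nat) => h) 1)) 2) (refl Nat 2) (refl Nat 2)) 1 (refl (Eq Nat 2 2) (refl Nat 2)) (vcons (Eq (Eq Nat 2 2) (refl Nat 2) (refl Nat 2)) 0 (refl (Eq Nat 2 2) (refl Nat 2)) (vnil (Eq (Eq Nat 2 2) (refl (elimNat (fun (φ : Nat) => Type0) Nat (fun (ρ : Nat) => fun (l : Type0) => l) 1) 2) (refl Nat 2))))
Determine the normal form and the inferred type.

normal form:
  vcons (Eq (Eq Nat 2 2) (refl Nat 2) (refl Nat 2)) 1 (refl (Eq Nat 2 2) (refl Nat 2)) (vcons (Eq (Eq Nat 2 2) (refl Nat 2) (refl Nat 2)) 0 (refl (Eq Nat 2 2) (refl Nat 2)) (vnil (Eq (Eq Nat 2 2) (refl Nat 2) (refl Nat 2))))
type:
  Vec (Eq (Eq Nat 2 2) (refl Nat 2) (refl Nat 2)) 2
observation: the leftmost-outermost redex is a beta-redex, and normalization takes 5 steps.


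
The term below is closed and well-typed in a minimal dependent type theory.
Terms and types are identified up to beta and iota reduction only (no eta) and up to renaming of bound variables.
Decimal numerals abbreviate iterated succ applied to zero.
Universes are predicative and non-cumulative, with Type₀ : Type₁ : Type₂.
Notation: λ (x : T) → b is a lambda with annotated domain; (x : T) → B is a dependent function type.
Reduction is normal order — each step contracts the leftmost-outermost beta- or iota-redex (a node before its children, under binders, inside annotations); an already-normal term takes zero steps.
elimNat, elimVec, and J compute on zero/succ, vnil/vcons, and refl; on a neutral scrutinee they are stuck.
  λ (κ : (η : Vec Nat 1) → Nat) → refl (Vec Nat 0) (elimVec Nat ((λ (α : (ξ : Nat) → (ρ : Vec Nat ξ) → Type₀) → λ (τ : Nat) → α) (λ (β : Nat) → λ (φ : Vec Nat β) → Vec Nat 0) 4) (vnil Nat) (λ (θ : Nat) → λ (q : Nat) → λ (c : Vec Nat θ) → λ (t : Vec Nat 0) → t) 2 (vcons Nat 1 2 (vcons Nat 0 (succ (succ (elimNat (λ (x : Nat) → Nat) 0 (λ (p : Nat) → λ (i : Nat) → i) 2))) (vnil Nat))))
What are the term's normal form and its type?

normal form:
  λ (κ : (η : Vec Nat 1) → Nat) → refl (Vec Nat 0) (vnil Nat)
type:
  (κ : (η : Vec Nat 1) → Nat) → Eq (Vec Nat 0) (vnil Nat) (vnil Nat)
observation: the leftmost-outermost redex is an elimVec iota-redex, and normalization takes 11 steps.


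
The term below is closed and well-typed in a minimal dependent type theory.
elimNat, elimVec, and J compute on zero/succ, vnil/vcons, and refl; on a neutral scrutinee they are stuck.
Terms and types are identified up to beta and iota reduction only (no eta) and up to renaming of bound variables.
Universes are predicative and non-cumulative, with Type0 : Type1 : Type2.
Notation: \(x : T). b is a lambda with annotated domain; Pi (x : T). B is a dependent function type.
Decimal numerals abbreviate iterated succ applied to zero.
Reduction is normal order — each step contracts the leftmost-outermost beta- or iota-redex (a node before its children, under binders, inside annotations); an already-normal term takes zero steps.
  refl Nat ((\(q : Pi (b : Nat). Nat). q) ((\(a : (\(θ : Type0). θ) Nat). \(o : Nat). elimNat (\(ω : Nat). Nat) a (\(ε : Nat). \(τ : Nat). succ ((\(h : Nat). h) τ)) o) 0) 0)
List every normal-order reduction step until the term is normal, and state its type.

reduction (normal order):
  refl Nat ((\(q : Pi (b : Nat). Nat). q) ((\(a : (\(θ : Type0). θ) Nat). \(o : Nat). elimNat (\(ω : Nat). Nat) a (\(ε : Nat). \(τ : Nat). succ ((\(h : Nat). h) τ)) o) 0) 0)
  ~> refl Nat ((\(q : (\(b : Type0). b) Nat). \(a : Nat). elimNat (\(θ : Nat). Nat) q (\(o : Nat). \(ω : Nat). succ ((\(ε : Nat). ε) ω)) a) 0 0)
  ~> refl Nat ((\(q : Nat). elimNat (\(b : Nat). Nat) 0 (\(a : Nat). \(θ : Nat). succ ((\(o : Nat). o) θ)) q) 0)
  ~> refl Nat (elimNat (\(q : Nat). Nat) 0 (\(b : Nat). \(a : Nat). succ ((\(θ : Nat). θ) a)) 0)
  ~> refl Nat 0
the term's type:
  Eq Nat 0 0


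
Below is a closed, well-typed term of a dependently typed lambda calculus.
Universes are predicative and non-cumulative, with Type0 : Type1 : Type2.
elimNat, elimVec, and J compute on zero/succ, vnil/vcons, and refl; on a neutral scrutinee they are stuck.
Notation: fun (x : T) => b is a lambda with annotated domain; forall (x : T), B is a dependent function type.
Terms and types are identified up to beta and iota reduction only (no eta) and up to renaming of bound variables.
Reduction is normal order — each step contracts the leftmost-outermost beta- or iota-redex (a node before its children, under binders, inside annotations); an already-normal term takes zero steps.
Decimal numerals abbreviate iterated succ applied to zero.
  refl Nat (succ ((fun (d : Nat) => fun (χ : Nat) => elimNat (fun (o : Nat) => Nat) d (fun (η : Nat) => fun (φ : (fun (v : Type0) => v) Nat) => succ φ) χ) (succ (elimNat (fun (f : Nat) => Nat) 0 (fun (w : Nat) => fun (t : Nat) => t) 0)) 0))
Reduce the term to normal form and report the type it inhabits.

reduced normal form:
  refl Nat 2
the term's type:
  Eq Nat 2 2


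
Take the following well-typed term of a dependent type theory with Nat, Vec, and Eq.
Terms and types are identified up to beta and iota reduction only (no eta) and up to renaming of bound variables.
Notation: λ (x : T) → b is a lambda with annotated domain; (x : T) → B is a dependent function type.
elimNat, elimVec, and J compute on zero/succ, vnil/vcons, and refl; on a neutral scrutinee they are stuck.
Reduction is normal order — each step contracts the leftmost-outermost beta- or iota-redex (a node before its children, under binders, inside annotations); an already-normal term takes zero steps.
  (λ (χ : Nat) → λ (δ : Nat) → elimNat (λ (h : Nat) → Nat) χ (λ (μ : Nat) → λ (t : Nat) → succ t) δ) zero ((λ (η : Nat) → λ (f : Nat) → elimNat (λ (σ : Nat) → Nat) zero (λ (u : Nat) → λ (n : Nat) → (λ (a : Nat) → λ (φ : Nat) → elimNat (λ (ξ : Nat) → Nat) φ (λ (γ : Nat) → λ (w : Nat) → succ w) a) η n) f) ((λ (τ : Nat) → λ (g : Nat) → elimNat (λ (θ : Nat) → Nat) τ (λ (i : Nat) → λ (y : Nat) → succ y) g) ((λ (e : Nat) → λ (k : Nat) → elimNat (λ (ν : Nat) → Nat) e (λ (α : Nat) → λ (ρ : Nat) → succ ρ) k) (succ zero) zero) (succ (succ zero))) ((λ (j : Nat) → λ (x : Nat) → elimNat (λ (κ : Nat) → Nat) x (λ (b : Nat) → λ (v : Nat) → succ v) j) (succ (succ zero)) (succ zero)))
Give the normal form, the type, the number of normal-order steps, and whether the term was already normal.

normal form:
  succ (succ (succ (succ (succ (succ (succ (succ (succ zero))))))))
type:
  Nat
reduction steps (normal order): 75
term was already normal: no
first contracted redex: a beta-redex


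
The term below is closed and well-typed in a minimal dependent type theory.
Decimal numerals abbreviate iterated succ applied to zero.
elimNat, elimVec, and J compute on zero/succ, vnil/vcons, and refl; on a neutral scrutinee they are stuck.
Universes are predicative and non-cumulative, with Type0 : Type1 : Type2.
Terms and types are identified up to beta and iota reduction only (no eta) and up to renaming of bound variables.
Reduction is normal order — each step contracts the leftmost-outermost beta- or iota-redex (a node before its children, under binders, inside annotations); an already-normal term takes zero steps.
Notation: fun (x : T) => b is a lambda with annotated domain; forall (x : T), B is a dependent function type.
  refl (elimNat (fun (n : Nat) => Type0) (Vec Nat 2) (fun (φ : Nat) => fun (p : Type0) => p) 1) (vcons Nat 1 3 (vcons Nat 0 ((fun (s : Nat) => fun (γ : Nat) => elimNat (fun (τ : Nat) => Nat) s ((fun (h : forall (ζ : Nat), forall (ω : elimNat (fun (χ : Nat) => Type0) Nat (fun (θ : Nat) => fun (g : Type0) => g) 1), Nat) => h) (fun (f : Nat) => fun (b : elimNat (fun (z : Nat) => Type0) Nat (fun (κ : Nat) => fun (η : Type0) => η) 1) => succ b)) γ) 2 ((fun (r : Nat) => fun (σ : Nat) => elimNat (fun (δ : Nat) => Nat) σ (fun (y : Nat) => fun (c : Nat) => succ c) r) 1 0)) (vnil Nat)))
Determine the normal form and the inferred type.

resulting normal form:
  refl (Vec Nat 2) (vcons Nat 1 3 (vcons Nat 0 3 (vnil Nat)))
the term's type:
  Eq (Vec Nat 2) (vcons Nat 1 3 (vcons Nat 0 3 (vnil Nat))) (vcons Nat 1 3 (vcons Nat 0 3 (vnil Nat)))


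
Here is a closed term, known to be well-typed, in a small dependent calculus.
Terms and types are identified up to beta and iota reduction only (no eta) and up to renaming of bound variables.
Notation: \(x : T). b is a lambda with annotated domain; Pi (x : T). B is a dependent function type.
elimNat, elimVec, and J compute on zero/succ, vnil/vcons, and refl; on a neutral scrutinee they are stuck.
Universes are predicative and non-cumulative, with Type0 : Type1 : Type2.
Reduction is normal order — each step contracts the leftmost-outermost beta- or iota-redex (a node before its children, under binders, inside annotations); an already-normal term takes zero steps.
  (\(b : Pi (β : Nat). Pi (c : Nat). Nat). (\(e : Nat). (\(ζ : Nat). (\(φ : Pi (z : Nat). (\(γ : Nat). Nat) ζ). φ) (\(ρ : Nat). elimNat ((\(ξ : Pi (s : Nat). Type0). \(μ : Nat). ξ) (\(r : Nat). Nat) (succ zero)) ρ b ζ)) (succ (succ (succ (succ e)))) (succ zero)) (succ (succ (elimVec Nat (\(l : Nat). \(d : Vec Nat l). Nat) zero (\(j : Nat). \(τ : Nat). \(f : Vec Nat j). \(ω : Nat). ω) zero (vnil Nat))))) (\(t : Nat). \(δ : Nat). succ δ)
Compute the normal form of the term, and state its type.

reduced normal form:
  succ (succ (succ (succ (succ (succ (succ zero))))))
the term's type:
  Nat


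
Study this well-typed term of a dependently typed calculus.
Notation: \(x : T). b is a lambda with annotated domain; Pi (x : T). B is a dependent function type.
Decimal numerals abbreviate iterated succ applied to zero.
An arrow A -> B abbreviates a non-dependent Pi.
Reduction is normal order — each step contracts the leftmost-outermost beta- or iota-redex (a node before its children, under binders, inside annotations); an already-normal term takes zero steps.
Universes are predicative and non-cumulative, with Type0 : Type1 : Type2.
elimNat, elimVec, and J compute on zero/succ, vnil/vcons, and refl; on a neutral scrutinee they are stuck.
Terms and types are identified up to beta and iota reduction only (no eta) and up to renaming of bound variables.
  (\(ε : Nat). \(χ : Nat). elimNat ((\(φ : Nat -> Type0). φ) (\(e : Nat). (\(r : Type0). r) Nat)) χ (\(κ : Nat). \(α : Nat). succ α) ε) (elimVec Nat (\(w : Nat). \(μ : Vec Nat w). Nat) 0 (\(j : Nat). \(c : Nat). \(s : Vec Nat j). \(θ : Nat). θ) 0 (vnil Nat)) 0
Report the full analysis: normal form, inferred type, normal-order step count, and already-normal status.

normal form:
  0
the term's type:
  Nat
reduction steps (normal order): 6
started in normal form: no
first contracted redex: a beta-redex


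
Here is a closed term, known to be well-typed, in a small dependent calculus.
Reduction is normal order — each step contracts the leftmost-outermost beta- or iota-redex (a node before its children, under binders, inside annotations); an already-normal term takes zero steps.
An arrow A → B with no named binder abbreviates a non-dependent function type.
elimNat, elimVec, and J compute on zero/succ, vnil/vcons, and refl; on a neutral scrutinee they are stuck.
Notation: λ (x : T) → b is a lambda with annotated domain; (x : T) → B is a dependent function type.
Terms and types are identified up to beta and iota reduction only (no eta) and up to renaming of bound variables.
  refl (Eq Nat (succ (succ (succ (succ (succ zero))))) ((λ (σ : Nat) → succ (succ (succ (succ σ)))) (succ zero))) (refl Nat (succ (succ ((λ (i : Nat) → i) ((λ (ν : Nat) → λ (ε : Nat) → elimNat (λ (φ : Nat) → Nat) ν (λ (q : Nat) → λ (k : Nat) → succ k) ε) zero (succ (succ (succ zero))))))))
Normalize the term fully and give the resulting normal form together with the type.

resulting normal form:
  refl (Eq Nat (succ (succ (succ (succ (succ zero))))) (succ (succ (succ (succ (succ zero)))))) (refl Nat (succ (succ (succ (succ (succ zero))))))
inferred type:
  Eq (Eq Nat (succ (succ (succ (succ (succ zero))))) (succ (succ (succ (succ (succ zero)))))) (refl Nat (succ (succ (succ (succ (succ zero)))))) (refl Nat (succ (succ (succ (succ (succ zero))))))
observation: the leftmost-outermost redex is a beta-redex, and normalization takes 14 steps.


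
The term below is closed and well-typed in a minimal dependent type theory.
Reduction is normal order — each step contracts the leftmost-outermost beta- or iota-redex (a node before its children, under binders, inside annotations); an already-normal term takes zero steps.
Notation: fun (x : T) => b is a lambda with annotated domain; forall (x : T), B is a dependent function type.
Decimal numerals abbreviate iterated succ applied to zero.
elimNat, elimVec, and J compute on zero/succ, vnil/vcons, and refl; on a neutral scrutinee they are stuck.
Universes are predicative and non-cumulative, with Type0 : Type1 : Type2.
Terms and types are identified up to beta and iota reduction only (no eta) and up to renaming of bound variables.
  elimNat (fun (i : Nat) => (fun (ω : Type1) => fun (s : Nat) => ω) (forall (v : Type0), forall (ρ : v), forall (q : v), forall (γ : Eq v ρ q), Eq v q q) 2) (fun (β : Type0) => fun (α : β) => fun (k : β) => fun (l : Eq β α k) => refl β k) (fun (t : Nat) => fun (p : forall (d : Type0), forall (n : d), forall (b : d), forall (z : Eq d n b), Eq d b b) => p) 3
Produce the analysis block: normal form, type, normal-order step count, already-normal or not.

reduced normal form:
  fun (i : Type0) => fun (ω : i) => fun (s : i) => fun (v : Eq i ω s) => refl i s
the term's type:
  forall (i : Type0), forall (ω : i), forall (s : i), forall (v : Eq i ω s), Eq i s s
normal-order step count: 10
term was already normal: no
first redex: an elimNat iota-redex


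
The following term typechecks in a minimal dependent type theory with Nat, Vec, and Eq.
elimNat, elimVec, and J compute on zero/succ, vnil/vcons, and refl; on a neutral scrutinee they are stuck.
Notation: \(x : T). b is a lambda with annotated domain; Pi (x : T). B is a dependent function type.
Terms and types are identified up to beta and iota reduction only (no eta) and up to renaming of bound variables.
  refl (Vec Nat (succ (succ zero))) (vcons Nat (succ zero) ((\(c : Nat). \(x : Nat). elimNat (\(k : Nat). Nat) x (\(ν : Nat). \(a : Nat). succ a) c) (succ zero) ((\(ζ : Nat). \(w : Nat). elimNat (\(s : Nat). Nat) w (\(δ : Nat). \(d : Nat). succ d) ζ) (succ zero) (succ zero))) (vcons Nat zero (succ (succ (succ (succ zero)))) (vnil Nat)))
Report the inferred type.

inferred type:
  Eq (Vec Nat (succ (succ zero))) (vcons Nat (succ zero) (succ (succ (succ zero))) (vcons Nat zero (succ (succ (succ (succ zero)))) (vnil Nat))) (vcons Nat (succ zero) (succ (succ (succ zero))) (vcons Nat zero (succ (succ (succ (succ zero)))) (vnil Nat)))


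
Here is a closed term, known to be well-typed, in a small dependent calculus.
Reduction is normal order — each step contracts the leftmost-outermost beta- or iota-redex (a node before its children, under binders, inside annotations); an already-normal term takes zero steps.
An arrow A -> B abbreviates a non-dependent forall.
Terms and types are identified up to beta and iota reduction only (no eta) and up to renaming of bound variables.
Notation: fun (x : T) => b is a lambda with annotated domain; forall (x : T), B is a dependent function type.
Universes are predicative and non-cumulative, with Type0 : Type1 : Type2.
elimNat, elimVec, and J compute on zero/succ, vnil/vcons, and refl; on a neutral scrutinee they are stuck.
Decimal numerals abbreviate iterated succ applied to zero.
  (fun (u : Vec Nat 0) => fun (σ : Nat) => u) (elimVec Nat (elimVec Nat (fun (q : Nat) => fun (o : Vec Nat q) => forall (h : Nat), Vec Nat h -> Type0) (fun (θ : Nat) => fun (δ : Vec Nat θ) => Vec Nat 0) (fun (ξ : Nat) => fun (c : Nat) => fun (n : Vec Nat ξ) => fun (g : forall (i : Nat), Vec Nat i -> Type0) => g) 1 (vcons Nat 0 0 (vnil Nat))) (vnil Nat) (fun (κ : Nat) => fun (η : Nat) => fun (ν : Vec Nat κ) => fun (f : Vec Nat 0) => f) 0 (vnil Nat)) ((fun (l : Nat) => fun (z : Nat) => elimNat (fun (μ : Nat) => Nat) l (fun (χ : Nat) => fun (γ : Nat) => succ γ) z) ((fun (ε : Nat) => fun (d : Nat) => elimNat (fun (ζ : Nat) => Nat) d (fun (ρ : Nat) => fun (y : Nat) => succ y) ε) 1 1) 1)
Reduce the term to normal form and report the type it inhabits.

normal form:
  vnil Nat
type:
  Vec Nat 0
observation: normalization takes exactly 3 steps under the normal-order strategy.


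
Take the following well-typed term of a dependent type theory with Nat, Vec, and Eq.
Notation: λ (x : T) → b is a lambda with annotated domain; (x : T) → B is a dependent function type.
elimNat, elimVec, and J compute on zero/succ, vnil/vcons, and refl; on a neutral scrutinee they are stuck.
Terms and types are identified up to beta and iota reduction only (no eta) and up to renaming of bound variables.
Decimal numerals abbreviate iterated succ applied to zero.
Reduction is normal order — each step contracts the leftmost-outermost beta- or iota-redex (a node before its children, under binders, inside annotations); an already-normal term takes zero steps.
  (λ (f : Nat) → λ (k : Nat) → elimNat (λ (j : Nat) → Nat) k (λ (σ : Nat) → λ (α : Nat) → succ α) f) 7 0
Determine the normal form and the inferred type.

reduced normal form:
  7
the term's type:
  Nat
observation: the term reaches its normal form after 24 normal-order steps.
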